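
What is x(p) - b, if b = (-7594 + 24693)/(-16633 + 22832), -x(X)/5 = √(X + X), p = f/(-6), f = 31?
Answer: -17099/6199 - 5*I*√93/3 ≈ -2.7583 - 16.073*I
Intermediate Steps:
p = -31/6 (p = 31/(-6) = 31*(-⅙) = -31/6 ≈ -5.1667)
x(X) = -5*√2*√X (x(X) = -5*√(X + X) = -5*√2*√X)
b = 17099/6199 ≈ 2.7583
x(p) - b = -5*√2*√(-31/6) - 1*17099/6199 = -5*√2*I*√186/6 - 17099/6199 = -5*I*√93/3 - 17099/6199 = -17099/6199 - 5*I*√93/3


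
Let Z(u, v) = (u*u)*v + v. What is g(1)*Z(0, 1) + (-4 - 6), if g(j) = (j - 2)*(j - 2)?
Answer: -9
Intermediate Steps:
g(j) = (-2 + j)² (g(j) = (-2 + j)*(-2 + j) = (-2 + j)²)
Z(u, v) = v + v*u² (Z(u, v) = u²*v + v = v*u² + v = v + v*u²)
g(1)*Z(0, 1) + (-4 - 6) = (-2 + 1)²*(1*(1 + 0²)) + (-4 - 6) = (-1)²*(1*(1 + 0)) - 10 = 1*(1*1) - 10 = 1*1 - 10 = 1 - 10 = -9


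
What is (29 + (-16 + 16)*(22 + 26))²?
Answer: 841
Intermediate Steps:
(29 + (-16 + 16)*(22 + 26))² = (29 + 0*48)² = (29 + 0)² = 29² = 841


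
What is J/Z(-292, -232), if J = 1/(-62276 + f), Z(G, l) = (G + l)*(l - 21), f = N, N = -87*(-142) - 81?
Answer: -1/6628997716 ≈ -1.5085e-10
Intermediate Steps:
N = 12273 (N = 12354 - 81 = 12273)
f = 12273
Z(G, l) = (-21 + l)*(G + l) (Z(G, l) = (G + l)*(-21 + l) = (-21 + l)*(G + l))
J = -1/50003 (J = 1/(-62276 + 12273) = 1/(-50003) = -1/50003 ≈ -1.9999e-5)
J/Z(-292, -232) = -1/(50003*((-232)² - 21*(-292) - 21*(-232) - 292*(-232))) = -1/(50003*(53824 + 6132 + 4872 + 67744)) = -1/50003/132572 = -1/50003*1/132572 = -1/6628997716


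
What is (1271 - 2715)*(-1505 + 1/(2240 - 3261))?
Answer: 2218859064/1021 ≈ 2.1732e+6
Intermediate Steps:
(1271 - 2715)*(-1505 + 1/(2240 - 3261)) = -1444*(-1505 + 1/(-1021)) = -1444*(-1505 - 1/1021) = -1444*(-1536606/1021) = 2218859064/1021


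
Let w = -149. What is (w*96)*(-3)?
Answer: 42912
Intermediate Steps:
(w*96)*(-3) = -149*96*(-3) = -14304*(-3) = 42912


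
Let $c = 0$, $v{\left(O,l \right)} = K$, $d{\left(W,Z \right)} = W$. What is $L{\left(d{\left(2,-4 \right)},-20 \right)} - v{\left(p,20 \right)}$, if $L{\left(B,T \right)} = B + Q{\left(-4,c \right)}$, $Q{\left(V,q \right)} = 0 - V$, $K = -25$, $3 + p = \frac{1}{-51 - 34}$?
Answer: $31$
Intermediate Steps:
$p = - \frac{256}{85}$ ($p = -3 + \frac{1}{-51 - 34} = -3 + \frac{1}{-85} = -3 - \frac{1}{85} = - \frac{256}{85} \approx -3.0118$)
$v{\left(O,l \right)} = -25$
$Q{\left(V,q \right)} = - V$
$L{\left(B,T \right)} = 4 + B$ ($L{\left(B,T \right)} = B - -4 = B + 4 = 4 + B$)
$L{\left(d{\left(2,-4 \right)},-20 \right)} - v{\left(p,20 \right)} = \left(4 + 2\right) - -25 = 6 + 25 = 31$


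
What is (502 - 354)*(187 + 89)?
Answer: 40848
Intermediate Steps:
(502 - 354)*(187 + 89) = 148*276 = 40848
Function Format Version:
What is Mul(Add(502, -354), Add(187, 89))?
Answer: 40848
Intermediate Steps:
Mul(Add(502, -354), Add(187, 89)) = Mul(148, 276) = 40848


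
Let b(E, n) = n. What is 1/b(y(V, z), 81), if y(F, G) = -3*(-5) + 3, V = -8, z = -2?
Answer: 1/81 ≈ 0.012346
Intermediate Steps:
y(F, G) = 18 (y(F, G) = 15 + 3 = 18)
1/b(y(V, z), 81) = 1/81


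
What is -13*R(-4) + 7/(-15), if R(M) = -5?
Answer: 968/15 ≈ 64.533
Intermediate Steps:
-13*R(-4) + 7/(-15) = -13*(-5) + 7/(-15) = 65 + 7*(-1/15) = 65 - 7/15 = 968/15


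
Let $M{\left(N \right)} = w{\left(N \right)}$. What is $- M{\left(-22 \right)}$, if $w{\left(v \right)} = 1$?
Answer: $-1$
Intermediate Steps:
$M{\left(N \right)} = 1$
$- M{\left(-22 \right)} = \left(-1\right) 1 = -1$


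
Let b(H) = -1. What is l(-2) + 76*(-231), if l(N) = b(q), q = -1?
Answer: -17557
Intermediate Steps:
l(N) = -1
l(-2) + 76*(-231) = -1 + 76*(-231) = -1 - 17556 = -17557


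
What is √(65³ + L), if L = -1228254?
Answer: I*√953629 ≈ 976.54*I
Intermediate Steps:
√(65³ + L) = √(65³ - 1228254) = √(274625 - 1228254) = √(-953629) = I*√953629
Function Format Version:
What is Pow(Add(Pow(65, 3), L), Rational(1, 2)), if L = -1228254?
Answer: Mul(I, Pow(953629, Rational(1, 2))) ≈ Mul(976.54, I)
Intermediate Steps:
Pow(Add(Pow(65, 3), L), Rational(1, 2)) = Pow(Add(Pow(65, 3), -1228254), Rational(1, 2)) = Pow(Add(274625, -1228254), Rational(1, 2)) = Pow(-953629, Rational(1, 2)) = Mul(I, Pow(953629, Rational(1, 2)))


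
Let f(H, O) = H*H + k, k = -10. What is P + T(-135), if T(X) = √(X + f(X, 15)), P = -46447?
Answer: -46447 + 4*√1130 ≈ -46313.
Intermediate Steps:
f(H, O) = -10 + H² (f(H, O) = H*H - 10 = H² - 10 = -10 + H²)
T(X) = √(-10 + X + X²) (T(X) = √(X + (-10 + X²)) = √(-10 + X + X²))
P + T(-135) = -46447 + √(-10 - 135 + (-135)²) = -46447 + √(-10 - 135 + 18225) = -46447 + √18080 = -46447 + 4*√1130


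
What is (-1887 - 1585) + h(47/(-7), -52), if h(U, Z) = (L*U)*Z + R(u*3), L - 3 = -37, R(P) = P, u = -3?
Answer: -107463/7 ≈ -15352.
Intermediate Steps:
L = -34 (L = 3 - 37 = -34)
h(U, Z) = -9 - 34*U*Z (h(U, Z) = (-34*U)*Z - 3*3 = -34*U*Z - 9 = -9 - 34*U*Z)
(-1887 - 1585) + h(47/(-7), -52) = (-1887 - 1585) + (-9 - 34*47/(-7)*(-52)) = -3472 + (-9 - 34*47*(-1/7)*(-52)) = -3472 + (-9 - 34*(-47/7)*(-52)) = -3472 + (-9 - 83096/7) = -3472 - 83159/7 = -107463/7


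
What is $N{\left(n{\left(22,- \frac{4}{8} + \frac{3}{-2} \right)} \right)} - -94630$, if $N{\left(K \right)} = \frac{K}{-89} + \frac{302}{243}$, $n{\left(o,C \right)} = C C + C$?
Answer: $\frac{2046589402}{21627} \approx 94631.0$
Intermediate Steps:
$n{\left(o,C \right)} = C + C^{2}$ ($n{\left(o,C \right)} = C^{2} + C = C + C^{2}$)
$N{\left(K \right)} = \frac{302}{243} - \frac{K}{89}$ ($N{\left(K \right)} = K \left(- \frac{1}{89}\right) + 302 \cdot \frac{1}{243} = - \frac{K}{89} + \frac{302}{243} = \frac{302}{243} - \frac{K}{89}$)
$N{\left(n{\left(22,- \frac{4}{8} + \frac{3}{-2} \right)} \right)} - -94630 = \left(\frac{302}{243} - \frac{\left(- \frac{4}{8} + \frac{3}{-2}\right) \left(1 + \left(- \frac{4}{8} + \frac{3}{-2}\right)\right)}{89}\right) - -94630 = \left(\frac{302}{243} - \frac{\left(\left(-4\right) \frac{1}{8} + 3 \left(- \frac{1}{2}\right)\right) \left(1 + \left(\left(-4\right) \frac{1}{8} + 3 \left(- \frac{1}{2}\right)\right)\right)}{89}\right) + 94630 = \left(\frac{302}{243} - \frac{\left(- \frac{1}{2} - \frac{3}{2}\right) \left(1 - 2\right)}{89}\right) + 94630 = \left(\frac{302}{243} - \frac{\left(-2\right) \left(1 - 2\right)}{89}\right) + 94630 = \left(\frac{302}{243} - \frac{\left(-2\right) \left(-1\right)}{89}\right) + 94630 = \left(\frac{302}{243} - \frac{2}{89}\right) + 94630 = \frac{26392}{21627} + 94630 = \frac{2046589402}{21627}$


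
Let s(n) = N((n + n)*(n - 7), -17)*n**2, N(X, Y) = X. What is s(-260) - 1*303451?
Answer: 9385280549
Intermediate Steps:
s(n) = 2*n**3*(-7 + n) (s(n) = ((n + n)*(n - 7))*n**2 = ((2*n)*(-7 + n))*n**2 = (2*n*(-7 + n))*n**2 = 2*n**3*(-7 + n))
s(-260) - 1*303451 = 2*(-260)**3*(-7 - 260) - 1*303451 = 2*(-17576000)*(-267) - 303451 = 9385584000 - 303451 = 9385280549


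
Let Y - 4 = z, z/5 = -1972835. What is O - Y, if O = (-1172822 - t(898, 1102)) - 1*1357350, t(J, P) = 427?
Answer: 7333572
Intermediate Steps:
z = -9864175 (z = 5*(-1972835) = -9864175)
Y = -9864171 (Y = 4 - 9864175 = -9864171)
O = -2530599 (O = (-1172822 - 1*427) - 1*1357350 = (-1172822 - 427) - 1357350 = -1173249 - 1357350 = -2530599)
O - Y = -2530599 - 1*(-9864171) = -2530599 + 9864171 = 7333572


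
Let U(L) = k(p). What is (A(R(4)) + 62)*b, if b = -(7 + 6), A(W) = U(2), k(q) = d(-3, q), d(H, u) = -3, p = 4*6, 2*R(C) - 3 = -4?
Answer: -767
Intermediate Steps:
R(C) = -1/2 (R(C) = 3/2 + (1/2)*(-4) = 3/2 - 2 = -1/2)
p = 24
k(q) = -3
U(L) = -3
A(W) = -3
b = -13 (b = -1*13 = -13)
(A(R(4)) + 62)*b = (-3 + 62)*(-13) = 59*(-13) = -767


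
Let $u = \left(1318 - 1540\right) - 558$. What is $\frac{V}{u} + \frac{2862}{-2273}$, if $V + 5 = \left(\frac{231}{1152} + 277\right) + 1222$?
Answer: $- \frac{2161412269}{680808960} \approx -3.1748$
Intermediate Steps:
$u = -780$ ($u = -222 - 558 = -780$)
$V = \frac{573773}{384}$ ($V = -5 + \left(\left(\frac{231}{1152} + 277\right) + 1222\right) = -5 + \left(\left(231 \cdot \frac{1}{1152} + 277\right) + 1222\right) = -5 + \left(\left(\frac{77}{384} + 277\right) + 1222\right) = -5 + \left(\frac{106445}{384} + 1222\right) = -5 + \frac{575693}{384} = \frac{573773}{384} \approx 1494.2$)
$\frac{V}{u} + \frac{2862}{-2273} = \frac{573773}{384 \left(-780\right)} + \frac{2862}{-2273} = \frac{573773}{384} \left(- \frac{1}{780}\right) + 2862 \left(- \frac{1}{2273}\right) = - \frac{573773}{299520} - \frac{2862}{2273} = - \frac{2161412269}{680808960}$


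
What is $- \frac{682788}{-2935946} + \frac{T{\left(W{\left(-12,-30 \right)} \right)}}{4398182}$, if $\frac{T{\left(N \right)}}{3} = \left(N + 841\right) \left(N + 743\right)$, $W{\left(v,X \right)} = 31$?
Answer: $\frac{2236920594270}{3228206212543} \approx 0.69293$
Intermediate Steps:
$T{\left(N \right)} = 3 \left(743 + N\right) \left(841 + N\right)$ ($T{\left(N \right)} = 3 \left(N + 841\right) \left(N + 743\right) = 3 \left(841 + N\right) \left(743 + N\right) = 3 \left(743 + N\right) \left(841 + N\right)$)
$- \frac{682788}{-2935946} + \frac{T{\left(W{\left(-12,-30 \right)} \right)}}{4398182} = - \frac{682788}{-2935946} + \frac{1874589 + 3 \cdot 31^{2} + 4752 \cdot 31}{4398182} = \left(-682788\right) \left(- \frac{1}{2935946}\right) + \left(1874589 + 3 \cdot 961 + 147312\right) \frac{1}{4398182} = \frac{341394}{1467973} + \left(1874589 + 2883 + 147312\right) \frac{1}{4398182} = \frac{341394}{1467973} + 2024784 \cdot \frac{1}{4398182} = \frac{341394}{1467973} + \frac{1012392}{2199091} = \frac{2236920594270}{3228206212543}$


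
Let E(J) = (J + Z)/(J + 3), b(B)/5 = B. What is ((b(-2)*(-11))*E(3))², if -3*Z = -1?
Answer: 302500/81 ≈ 3734.6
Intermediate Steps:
Z = ⅓ (Z = -⅓*(-1) = ⅓ ≈ 0.33333)
b(B) = 5*B
E(J) = (⅓ + J)/(3 + J) (E(J) = (J + ⅓)/(J + 3) = (⅓ + J)/(3 + J))
((b(-2)*(-11))*E(3))² = (((5*(-2))*(-11))*((⅓ + 3)/(3 + 3)))² = ((-10*(-11))*((10/3)/6))² = (110*((⅙)*(10/3)))² = (110*(5/9))² = (550/9)² = 302500/81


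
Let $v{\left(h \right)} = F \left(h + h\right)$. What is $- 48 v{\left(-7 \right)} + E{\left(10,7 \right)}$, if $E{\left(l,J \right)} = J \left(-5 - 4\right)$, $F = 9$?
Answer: $5985$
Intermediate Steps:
$E{\left(l,J \right)} = - 9 J$ ($E{\left(l,J \right)} = J \left(-9\right) = - 9 J$)
$v{\left(h \right)} = 18 h$ ($v{\left(h \right)} = 9 \left(h + h\right) = 9 \cdot 2 h = 18 h$)
$- 48 v{\left(-7 \right)} + E{\left(10,7 \right)} = - 48 \cdot 18 \left(-7\right) - 63 = \left(-48\right) \left(-126\right) - 63 = 6048 - 63 = 5985$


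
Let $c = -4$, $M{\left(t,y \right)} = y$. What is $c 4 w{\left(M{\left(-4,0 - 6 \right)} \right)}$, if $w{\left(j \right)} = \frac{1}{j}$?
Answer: $\frac{8}{3} \approx 2.6667$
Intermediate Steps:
$c 4 w{\left(M{\left(-4,0 - 6 \right)} \right)} = \frac{\left(-4\right) 4}{0 - 6} = - \frac{16}{0 - 6} = - \frac{16}{-6} = \left(-16\right) \left(- \frac{1}{6}\right) = \frac{8}{3}$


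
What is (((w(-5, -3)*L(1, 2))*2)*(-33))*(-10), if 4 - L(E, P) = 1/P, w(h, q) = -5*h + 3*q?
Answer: 36960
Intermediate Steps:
L(E, P) = 4 - 1/P
(((w(-5, -3)*L(1, 2))*2)*(-33))*(-10) = ((((-5*(-5) + 3*(-3))*(4 - 1/2))*2)*(-33))*(-10) = ((((25 - 9)*(4 - 1*1/2))*2)*(-33))*(-10) = (((16*(4 - 1/2))*2)*(-33))*(-10) = (((16*(7/2))*2)*(-33))*(-10) = ((56*2)*(-33))*(-10) = (112*(-33))*(-10) = -3696*(-10) = 36960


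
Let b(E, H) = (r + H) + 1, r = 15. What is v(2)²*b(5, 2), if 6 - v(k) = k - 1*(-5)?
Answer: 18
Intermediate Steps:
b(E, H) = 16 + H (b(E, H) = (15 + H) + 1 = 16 + H)
v(k) = 1 - k (v(k) = 6 - (k - 1*(-5)) = 6 - (k + 5) = 6 - (5 + k) = 6 + (-5 - k) = 1 - k)
v(2)²*b(5, 2) = (1 - 1*2)²*(16 + 2) = (1 - 2)²*18 = (-1)²*18 = 1*18 = 18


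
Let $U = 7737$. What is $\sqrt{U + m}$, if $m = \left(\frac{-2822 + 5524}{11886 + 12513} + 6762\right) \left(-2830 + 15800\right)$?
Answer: $\frac{\sqrt{5801791398791593}}{8133} \approx 9365.5$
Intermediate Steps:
$m = \frac{2139903957800}{24399}$ ($m = \left(\frac{2702}{24399} + 6762\right) 12970 = \frac{164988740}{24399} \cdot 12970 = \frac{2139903957800}{24399} \approx 8.7705 \cdot 10^{7}$)
$\sqrt{U + m} = \sqrt{7737 + \frac{2139903957800}{24399}} = \sqrt{\frac{2140092732863}{24399}} = \frac{\sqrt{5801791398791593}}{8133}$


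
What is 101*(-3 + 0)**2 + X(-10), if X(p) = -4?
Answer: 905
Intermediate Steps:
101*(-3 + 0)**2 + X(-10) = 101*(-3 + 0)**2 - 4 = 101*(-3)**2 - 4 = 101*9 - 4 = 909 - 4 = 905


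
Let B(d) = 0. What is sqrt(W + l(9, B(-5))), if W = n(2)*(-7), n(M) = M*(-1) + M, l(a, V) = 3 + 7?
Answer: sqrt(10) ≈ 3.1623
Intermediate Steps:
l(a, V) = 10
n(M) = 0 (n(M) = -M + M = 0)
W = 0 (W = 0*(-7) = 0)
sqrt(W + l(9, B(-5))) = sqrt(0 + 10) = sqrt(10)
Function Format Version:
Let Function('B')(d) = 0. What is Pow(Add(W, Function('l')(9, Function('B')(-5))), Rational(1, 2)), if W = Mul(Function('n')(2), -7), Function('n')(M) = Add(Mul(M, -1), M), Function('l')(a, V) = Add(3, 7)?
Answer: Pow(10, Rational(1, 2)) ≈ 3.1623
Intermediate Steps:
Function('l')(a, V) = 10
Function('n')(M) = 0 (Function('n')(M) = Add(Mul(-1, M), M) = 0)
W = 0 (W = Mul(0, -7) = 0)
Pow(Add(W, Function('l')(9, Function('B')(-5))), Rational(1, 2)) = Pow(Add(0, 10), Rational(1, 2)) = Pow(10, Rational(1, 2))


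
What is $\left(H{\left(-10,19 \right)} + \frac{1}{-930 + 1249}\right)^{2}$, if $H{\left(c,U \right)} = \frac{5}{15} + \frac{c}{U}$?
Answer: $\frac{11916304}{330621489} \approx 0.036042$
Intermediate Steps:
$H{\left(c,U \right)} = \frac{1}{3} + \frac{c}{U}$ ($H{\left(c,U \right)} = 5 \cdot \frac{1}{15} + \frac{c}{U} = \frac{1}{3} + \frac{c}{U}$)
$\left(H{\left(-10,19 \right)} + \frac{1}{-930 + 1249}\right)^{2} = \left(\frac{-10 + \frac{1}{3} \cdot 19}{19} + \frac{1}{-930 + 1249}\right)^{2} = \left(\frac{-10 + \frac{19}{3}}{19} + \frac{1}{319}\right)^{2} = \left(\frac{1}{19} \left(- \frac{11}{3}\right) + \frac{1}{319}\right)^{2} = \left(- \frac{11}{57} + \frac{1}{319}\right)^{2} = \left(- \frac{3452}{18183}\right)^{2} = \frac{11916304}{330621489}$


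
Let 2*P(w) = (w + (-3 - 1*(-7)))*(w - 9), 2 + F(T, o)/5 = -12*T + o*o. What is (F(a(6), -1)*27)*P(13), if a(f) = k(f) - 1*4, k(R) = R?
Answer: -114750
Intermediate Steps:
a(f) = -4 + f (a(f) = f - 1*4 = f - 4 = -4 + f)
F(T, o) = -10 - 60*T + 5*o² (F(T, o) = -10 + 5*(-12*T + o*o) = -10 + 5*(-12*T + o²) = -10 + 5*(o² - 12*T) = -10 + (-60*T + 5*o²) = -10 - 60*T + 5*o²)
P(w) = (-9 + w)*(4 + w)/2 (P(w) = ((w + (-3 - 1*(-7)))*(w - 9))/2 = ((w + (-3 + 7))*(-9 + w))/2 = ((w + 4)*(-9 + w))/2 = ((4 + w)*(-9 + w))/2 = ((-9 + w)*(4 + w))/2 = (-9 + w)*(4 + w)/2)
(F(a(6), -1)*27)*P(13) = ((-10 - 60*(-4 + 6) + 5*(-1)²)*27)*(-18 + (½)*13² - 5/2*13) = ((-10 - 60*2 + 5*1)*27)*(-18 + (½)*169 - 65/2) = ((-10 - 120 + 5)*27)*(-18 + 169/2 - 65/2) = -125*27*34 = -3375*34 = -114750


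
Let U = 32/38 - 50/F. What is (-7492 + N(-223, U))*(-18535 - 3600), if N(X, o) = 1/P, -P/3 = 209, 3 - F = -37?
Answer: 5472570025/33 ≈ 1.6584e+8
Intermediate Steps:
F = 40 (F = 3 - 1*(-37) = 3 + 37 = 40)
P = -627 (P = -3*209 = -627)
U = -31/76 (U = 32/38 - 50/40 = 32*(1/38) - 50*1/40 = 16/19 - 5/4 = -31/76 ≈ -0.40789)
N(X, o) = -1/627 (N(X, o) = 1/(-627) = -1/627)
(-7492 + N(-223, U))*(-18535 - 3600) = (-7492 - 1/627)*(-18535 - 3600) = -4697485/627*(-22135) = 5472570025/33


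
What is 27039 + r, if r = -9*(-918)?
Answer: 35301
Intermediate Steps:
r = 8262
27039 + r = 27039 + 8262 = 35301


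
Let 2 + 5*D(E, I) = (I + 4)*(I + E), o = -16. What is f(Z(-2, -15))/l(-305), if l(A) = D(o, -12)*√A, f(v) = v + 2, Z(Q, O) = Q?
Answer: 0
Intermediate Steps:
D(E, I) = -⅖ + (4 + I)*(E + I)/5 (D(E, I) = -⅖ + ((I + 4)*(I + E))/5 = -⅖ + ((4 + I)*(E + I))/5 = -⅖ + (4 + I)*(E + I)/5)
f(v) = 2 + v
l(A) = 222*√A/5 (l(A) = (-⅖ + (⅕)*(-12)² + (⅘)*(-16) + (⅘)*(-12) + (⅕)*(-16)*(-12))*√A = (-⅖ + (⅕)*144 - 64/5 - 48/5 + 192/5)*√A = (-⅖ + 144/5 - 64/5 - 48/5 + 192/5)*√A = 222*√A/5)
f(Z(-2, -15))/l(-305) = (2 - 2)/((222*√(-305)/5)) = 0/((222*(I*√305)/5)) = 0/((222*I*√305/5)) = 0*(-I*√305/13542) = 0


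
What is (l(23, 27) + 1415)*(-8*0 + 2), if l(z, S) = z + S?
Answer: 2930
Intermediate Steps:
l(z, S) = S + z
(l(23, 27) + 1415)*(-8*0 + 2) = ((27 + 23) + 1415)*(-8*0 + 2) = (50 + 1415)*(0 + 2) = 1465*2 = 2930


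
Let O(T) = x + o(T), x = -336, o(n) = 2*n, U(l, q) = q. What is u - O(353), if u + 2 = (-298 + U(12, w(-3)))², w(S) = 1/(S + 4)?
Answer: 87837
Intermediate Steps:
w(S) = 1/(4 + S)
u = 88207 (u = -2 + (-298 + 1/(4 - 3))² = -2 + (-298 + 1/1)² = -2 + (-298 + 1)² = -2 + (-297)² = -2 + 88209 = 88207)
O(T) = -336 + 2*T
u - O(353) = 88207 - (-336 + 2*353) = 88207 - (-336 + 706) = 88207 - 1*370 = 88207 - 370 = 87837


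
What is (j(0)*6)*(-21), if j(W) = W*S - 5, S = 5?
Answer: 630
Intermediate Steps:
j(W) = -5 + 5*W (j(W) = W*5 - 5 = 5*W - 5 = -5 + 5*W)
(j(0)*6)*(-21) = ((-5 + 5*0)*6)*(-21) = ((-5 + 0)*6)*(-21) = -5*6*(-21) = -30*(-21) = 630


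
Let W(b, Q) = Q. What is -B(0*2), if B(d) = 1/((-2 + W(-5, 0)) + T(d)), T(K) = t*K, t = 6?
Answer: 1/2 ≈ 0.50000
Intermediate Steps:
T(K) = 6*K
B(d) = 1/(-2 + 6*d) (B(d) = 1/((-2 + 0) + 6*d) = 1/(-2 + 6*d))
-B(0*2) = -1/(2*(-1 + 3*(0*2))) = -1/(2*(-1 + 3*0)) = -1/(2*(-1 + 0)) = -1/(2*(-1)) = -(-1)/2 = -1*(-1/2) = 1/2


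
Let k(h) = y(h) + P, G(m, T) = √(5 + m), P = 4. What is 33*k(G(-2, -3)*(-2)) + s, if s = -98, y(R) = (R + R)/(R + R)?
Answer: 67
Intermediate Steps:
y(R) = 1 (y(R) = (2*R)/((2*R)) = (2*R)*(1/(2*R)) = 1)
k(h) = 5 (k(h) = 1 + 4 = 5)
33*k(G(-2, -3)*(-2)) + s = 33*5 - 98 = 165 - 98 = 67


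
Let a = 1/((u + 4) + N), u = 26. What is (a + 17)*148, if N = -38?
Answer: 4995/2 ≈ 2497.5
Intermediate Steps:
a = -1/8 (a = 1/((26 + 4) - 38) = 1/(30 - 38) = 1/(-8) = -1/8 ≈ -0.12500)
(a + 17)*148 = (-1/8 + 17)*148 = (135/8)*148 = 4995/2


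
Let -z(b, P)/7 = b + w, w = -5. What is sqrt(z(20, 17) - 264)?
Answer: 3*I*sqrt(41) ≈ 19.209*I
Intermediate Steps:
z(b, P) = 35 - 7*b (z(b, P) = -7*(b - 5) = -7*(-5 + b) = 35 - 7*b)
sqrt(z(20, 17) - 264) = sqrt((35 - 7*20) - 264) = sqrt((35 - 140) - 264) = sqrt(-105 - 264) = sqrt(-369) = 3*I*sqrt(41)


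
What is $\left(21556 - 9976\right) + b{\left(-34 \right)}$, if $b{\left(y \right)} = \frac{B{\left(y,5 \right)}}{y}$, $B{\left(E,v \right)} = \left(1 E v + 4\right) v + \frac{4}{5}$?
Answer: $\frac{986373}{85} \approx 11604.0$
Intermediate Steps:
$B{\left(E,v \right)} = \frac{4}{5} + v \left(4 + E v\right)$ ($B{\left(E,v \right)} = \left(E v + 4\right) v + 4 \cdot \frac{1}{5} = \left(4 + E v\right) v + \frac{4}{5} = v \left(4 + E v\right) + \frac{4}{5} = \frac{4}{5} + v \left(4 + E v\right)$)
$b{\left(y \right)} = \frac{\frac{104}{5} + 25 y}{y}$ ($b{\left(y \right)} = \frac{\frac{4}{5} + 4 \cdot 5 + y 5^{2}}{y} = \frac{\frac{4}{5} + 20 + y 25}{y} = \frac{\frac{4}{5} + 20 + 25 y}{y} = \frac{\frac{104}{5} + 25 y}{y}$)
$\left(21556 - 9976\right) + b{\left(-34 \right)} = \left(21556 - 9976\right) + \left(25 + \frac{104}{5 \left(-34\right)}\right) = 11580 + \left(25 + \frac{104}{5} \left(- \frac{1}{34}\right)\right) = 11580 + \left(25 - \frac{52}{85}\right) = 11580 + \frac{2073}{85} = \frac{986373}{85}$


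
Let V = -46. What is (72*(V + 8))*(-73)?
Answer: 199728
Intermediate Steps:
(72*(V + 8))*(-73) = (72*(-46 + 8))*(-73) = (72*(-38))*(-73) = -2736*(-73) = 199728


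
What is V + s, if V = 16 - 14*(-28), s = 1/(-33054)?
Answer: 13486031/33054 ≈ 408.00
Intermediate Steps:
s = -1/33054 ≈ -3.0254e-5
V = 408 (V = 16 + 392 = 408)
V + s = 408 - 1/33054 = 13486031/33054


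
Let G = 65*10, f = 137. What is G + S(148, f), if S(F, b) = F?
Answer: 798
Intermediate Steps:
G = 650
G + S(148, f) = 650 + 148 = 798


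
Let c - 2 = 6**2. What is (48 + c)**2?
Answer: 7396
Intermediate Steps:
c = 38 (c = 2 + 6**2 = 2 + 36 = 38)
(48 + c)**2 = (48 + 38)**2 = 86**2 = 7396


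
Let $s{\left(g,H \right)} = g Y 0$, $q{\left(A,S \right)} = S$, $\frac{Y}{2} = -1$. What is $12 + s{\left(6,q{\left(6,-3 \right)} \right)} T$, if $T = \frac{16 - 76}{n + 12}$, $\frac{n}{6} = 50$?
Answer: $12$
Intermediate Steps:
$Y = -2$ ($Y = 2 \left(-1\right) = -2$)
$n = 300$ ($n = 6 \cdot 50 = 300$)
$s{\left(g,H \right)} = 0$ ($s{\left(g,H \right)} = g \left(-2\right) 0 = - 2 g 0 = 0$)
$T = - \frac{5}{26}$ ($T = \frac{16 - 76}{300 + 12} = - \frac{60}{312} = \left(-60\right) \frac{1}{312} = - \frac{5}{26} \approx -0.19231$)
$12 + s{\left(6,q{\left(6,-3 \right)} \right)} T = 12 + 0 \left(- \frac{5}{26}\right) = 12 + 0 = 12$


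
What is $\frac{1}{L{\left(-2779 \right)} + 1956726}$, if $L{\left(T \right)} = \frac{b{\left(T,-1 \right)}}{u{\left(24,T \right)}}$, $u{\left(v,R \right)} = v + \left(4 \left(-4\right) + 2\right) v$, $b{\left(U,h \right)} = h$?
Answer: $\frac{312}{610498513} \approx 5.1106 \cdot 10^{-7}$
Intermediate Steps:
$u{\left(v,R \right)} = - 13 v$ ($u{\left(v,R \right)} = v + \left(-16 + 2\right) v = v - 14 v = - 13 v$)
$L{\left(T \right)} = \frac{1}{312}$ ($L{\left(T \right)} = - \frac{1}{\left(-13\right) 24} = - \frac{1}{-312} = \left(-1\right) \left(- \frac{1}{312}\right) = \frac{1}{312}$)
$\frac{1}{L{\left(-2779 \right)} + 1956726} = \frac{1}{\frac{1}{312} + 1956726} = \frac{1}{\frac{610498513}{312}} = \frac{312}{610498513}$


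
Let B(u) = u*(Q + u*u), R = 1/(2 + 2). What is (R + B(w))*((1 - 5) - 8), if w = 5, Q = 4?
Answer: -1743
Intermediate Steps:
R = ¼ (R = 1/4 = ¼ ≈ 0.25000)
B(u) = u*(4 + u²) (B(u) = u*(4 + u*u) = u*(4 + u²))
(R + B(w))*((1 - 5) - 8) = (¼ + 5*(4 + 5²))*((1 - 5) - 8) = (¼ + 5*(4 + 25))*(-4 - 8) = (¼ + 5*29)*(-12) = (¼ + 145)*(-12) = (581/4)*(-12) = -1743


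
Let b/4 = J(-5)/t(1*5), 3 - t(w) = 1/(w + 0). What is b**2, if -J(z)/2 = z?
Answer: 10000/49 ≈ 204.08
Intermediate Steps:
J(z) = -2*z
t(w) = 3 - 1/w (t(w) = 3 - 1/(w + 0) = 3 - 1/w)
b = 100/7 (b = 4*((-2*(-5))/(3 - 1/(1*5))) = 4*(10/(3 - 1/5)) = 4*(10/(14/5)) = 4*(10*(5/14)) = 4*(25/7) = 100/7 ≈ 14.286)
b**2 = (100/7)**2 = 10000/49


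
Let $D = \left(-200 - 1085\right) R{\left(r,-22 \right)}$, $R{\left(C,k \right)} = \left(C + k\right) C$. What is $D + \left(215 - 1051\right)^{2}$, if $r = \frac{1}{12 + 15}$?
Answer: $\frac{510257189}{729} \approx 6.9994 \cdot 10^{5}$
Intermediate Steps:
$r = \frac{1}{27} \approx 0.037037$
$R{\left(C,k \right)} = C \left(C + k\right)$
$D = \frac{762005}{729}$ ($D = \left(-200 - 1085\right) \frac{\frac{1}{27} - 22}{27} = - 1285 \cdot \frac{1}{27} \left(- \frac{593}{27}\right) = \left(-1285\right) \left(- \frac{593}{729}\right) = \frac{762005}{729} \approx 1045.3$)
$D + \left(215 - 1051\right)^{2} = \frac{762005}{729} + \left(215 - 1051\right)^{2} = \frac{762005}{729} + \left(-836\right)^{2} = \frac{762005}{729} + 698896 = \frac{510257189}{729}$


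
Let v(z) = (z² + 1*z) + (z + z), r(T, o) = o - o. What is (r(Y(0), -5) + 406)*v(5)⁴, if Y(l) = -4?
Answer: 1039360000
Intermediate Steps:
r(T, o) = 0
v(z) = z² + 3*z (v(z) = (z² + z) + 2*z = (z + z²) + 2*z = z² + 3*z)
(r(Y(0), -5) + 406)*v(5)⁴ = (0 + 406)*(5*(3 + 5))⁴ = 406*(5*8)⁴ = 406*40⁴ = 406*2560000 = 1039360000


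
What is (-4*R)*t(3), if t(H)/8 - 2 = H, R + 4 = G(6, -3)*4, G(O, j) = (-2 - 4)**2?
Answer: -22400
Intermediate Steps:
G(O, j) = 36 (G(O, j) = (-6)**2 = 36)
R = 140 (R = -4 + 36*4 = -4 + 144 = 140)
t(H) = 16 + 8*H
(-4*R)*t(3) = (-4*140)*(16 + 8*3) = -560*(16 + 24) = -560*40 = -22400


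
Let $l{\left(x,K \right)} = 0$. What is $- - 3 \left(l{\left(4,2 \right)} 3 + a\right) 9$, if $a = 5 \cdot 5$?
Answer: $675$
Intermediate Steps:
$a = 25$
$- - 3 \left(l{\left(4,2 \right)} 3 + a\right) 9 = - - 3 \left(0 \cdot 3 + 25\right) 9 = - - 3 \left(0 + 25\right) 9 = - \left(-3\right) 25 \cdot 9 = - \left(-75\right) 9 = \left(-1\right) \left(-675\right) = 675$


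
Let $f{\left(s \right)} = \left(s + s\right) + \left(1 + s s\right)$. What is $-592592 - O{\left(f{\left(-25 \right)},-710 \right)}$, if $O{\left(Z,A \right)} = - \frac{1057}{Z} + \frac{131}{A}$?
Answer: $- \frac{121172799197}{204480} \approx -5.9259 \cdot 10^{5}$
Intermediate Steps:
$f{\left(s \right)} = 1 + s^{2} + 2 s$ ($f{\left(s \right)} = 2 s + \left(1 + s^{2}\right) = 1 + s^{2} + 2 s$)
$-592592 - O{\left(f{\left(-25 \right)},-710 \right)} = -592592 - \left(- \frac{1057}{1 + \left(-25\right)^{2} + 2 \left(-25\right)} + \frac{131}{-710}\right) = -592592 - \left(- \frac{1057}{1 + 625 - 50} + 131 \left(- \frac{1}{710}\right)\right) = -592592 - \left(- \frac{1057}{576} - \frac{131}{710}\right) = -592592 - - \frac{412963}{204480} = -592592 + \frac{412963}{204480} = - \frac{121172799197}{204480}$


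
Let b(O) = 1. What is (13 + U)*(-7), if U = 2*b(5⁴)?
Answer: -105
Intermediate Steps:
U = 2 (U = 2*1 = 2)
(13 + U)*(-7) = (13 + 2)*(-7) = 15*(-7) = -105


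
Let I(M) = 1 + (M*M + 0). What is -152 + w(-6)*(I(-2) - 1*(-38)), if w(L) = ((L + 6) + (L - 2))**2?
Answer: 2600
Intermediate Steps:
w(L) = (4 + 2*L)**2 (w(L) = ((6 + L) + (-2 + L))**2 = (4 + 2*L)**2)
I(M) = 1 + M**2 (I(M) = 1 + (M**2 + 0) = 1 + M**2)
-152 + w(-6)*(I(-2) - 1*(-38)) = -152 + (4*(2 - 6)**2)*((1 + (-2)**2) - 1*(-38)) = -152 + (4*(-4)**2)*((1 + 4) + 38) = -152 + (4*16)*(5 + 38) = -152 + 64*43 = -152 + 2752 = 2600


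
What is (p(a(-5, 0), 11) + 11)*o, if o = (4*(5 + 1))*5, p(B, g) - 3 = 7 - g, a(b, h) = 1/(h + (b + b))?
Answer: 1200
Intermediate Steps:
a(b, h) = 1/(h + 2*b)
p(B, g) = 10 - g (p(B, g) = 3 + (7 - g) = 10 - g)
o = 120 (o = (4*6)*5 = 24*5 = 120)
(p(a(-5, 0), 11) + 11)*o = ((10 - 1*11) + 11)*120 = ((10 - 11) + 11)*120 = (-1 + 11)*120 = 10*120 = 1200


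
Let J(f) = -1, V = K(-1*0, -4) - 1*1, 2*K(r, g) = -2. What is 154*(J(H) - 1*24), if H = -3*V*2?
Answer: -3850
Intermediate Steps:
K(r, g) = -1 (K(r, g) = (½)*(-2) = -1)
V = -2 (V = -1 - 1*1 = -1 - 1 = -2)
H = 12 (H = -3*(-2)*2 = 6*2 = 12)
154*(J(H) - 1*24) = 154*(-1 - 1*24) = 154*(-1 - 24) = 154*(-25) = -3850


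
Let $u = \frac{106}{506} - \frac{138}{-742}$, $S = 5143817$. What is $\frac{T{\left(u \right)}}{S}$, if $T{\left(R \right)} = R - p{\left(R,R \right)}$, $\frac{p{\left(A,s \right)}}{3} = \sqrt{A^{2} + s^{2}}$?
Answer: $\frac{1280}{16648761899} - \frac{3840 \sqrt{2}}{16648761899} \approx -2.493 \cdot 10^{-7}$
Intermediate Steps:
$u = \frac{37120}{93863}$ ($u = 106 \cdot \frac{1}{506} - - \frac{69}{371} = \frac{53}{253} + \frac{69}{371} = \frac{37120}{93863} \approx 0.39547$)
$p{\left(A,s \right)} = 3 \sqrt{A^{2} + s^{2}}$
$T{\left(R \right)} = R - 3 \sqrt{2} \sqrt{R^{2}}$ ($T{\left(R \right)} = R - 3 \sqrt{R^{2} + R^{2}} = R - 3 \sqrt{2 R^{2}} = R - 3 \sqrt{2} \sqrt{R^{2}}$)
$\frac{T{\left(u \right)}}{S} = \frac{\frac{37120}{93863} - 3 \sqrt{2} \sqrt{\left(\frac{37120}{93863}\right)^{2}}}{5143817} = \left(\frac{37120}{93863} - 3 \sqrt{2} \sqrt{\frac{1377894400}{8810262769}}\right) \frac{1}{5143817} = \left(\frac{37120}{93863} - 3 \sqrt{2} \cdot \frac{37120}{93863}\right) \frac{1}{5143817} = \left(\frac{37120}{93863} - \frac{111360 \sqrt{2}}{93863}\right) \frac{1}{5143817} = \frac{1280}{16648761899} - \frac{3840 \sqrt{2}}{16648761899}$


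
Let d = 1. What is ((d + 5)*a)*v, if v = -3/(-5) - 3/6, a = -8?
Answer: -24/5 ≈ -4.8000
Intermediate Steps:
v = 1/10 (v = -3*(-1/5) - 3*1/6 = 3/5 - 1/2 = 1/10 ≈ 0.10000)
((d + 5)*a)*v = ((1 + 5)*(-8))*(1/10) = (6*(-8))*(1/10) = -48*1/10 = -24/5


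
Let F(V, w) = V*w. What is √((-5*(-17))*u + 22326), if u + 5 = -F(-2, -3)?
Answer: √21391 ≈ 146.26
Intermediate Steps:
u = -11 (u = -5 - (-2)*(-3) = -5 - 1*6 = -5 - 6 = -11)
√((-5*(-17))*u + 22326) = √(-5*(-17)*(-11) + 22326) = √(85*(-11) + 22326) = √(-935 + 22326) = √21391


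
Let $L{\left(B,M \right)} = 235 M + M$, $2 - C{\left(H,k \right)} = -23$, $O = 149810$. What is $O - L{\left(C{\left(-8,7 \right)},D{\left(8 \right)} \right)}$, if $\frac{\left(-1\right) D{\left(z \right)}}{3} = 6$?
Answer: $154058$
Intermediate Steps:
$C{\left(H,k \right)} = 25$ ($C{\left(H,k \right)} = 2 - -23 = 2 + 23 = 25$)
$D{\left(z \right)} = -18$ ($D{\left(z \right)} = \left(-3\right) 6 = -18$)
$L{\left(B,M \right)} = 236 M$
$O - L{\left(C{\left(-8,7 \right)},D{\left(8 \right)} \right)} = 149810 - 236 \left(-18\right) = 149810 - -4248 = 149810 + 4248 = 154058$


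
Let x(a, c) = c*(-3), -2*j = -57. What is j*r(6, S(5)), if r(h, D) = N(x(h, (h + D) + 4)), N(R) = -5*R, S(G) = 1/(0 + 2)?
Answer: 17955/4 ≈ 4488.8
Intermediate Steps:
j = 57/2 (j = -½*(-57) = 57/2 ≈ 28.500)
x(a, c) = -3*c
S(G) = ½ (S(G) = 1/2 = ½)
r(h, D) = 60 + 15*D + 15*h (r(h, D) = -(-15)*((h + D) + 4) = -(-15)*((D + h) + 4) = -(-15)*(4 + D + h) = -5*(-12 - 3*D - 3*h) = 60 + 15*D + 15*h)
j*r(6, S(5)) = 57*(60 + 15*(½) + 15*6)/2 = 57*(60 + 15/2 + 90)/2 = (57/2)*(315/2) = 17955/4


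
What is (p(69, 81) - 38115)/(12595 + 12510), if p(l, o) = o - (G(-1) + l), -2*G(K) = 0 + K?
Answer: -76207/50210 ≈ -1.5178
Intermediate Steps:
G(K) = -K/2 (G(K) = -(0 + K)/2 = -K/2)
p(l, o) = -½ + o - l (p(l, o) = o - (-½*(-1) + l) = o - (½ + l) = o + (-½ - l) = -½ + o - l)
(p(69, 81) - 38115)/(12595 + 12510) = ((-½ + 81 - 1*69) - 38115)/(12595 + 12510) = ((-½ + 81 - 69) - 38115)/25105 = (23/2 - 38115)*(1/25105) = -76207/2*1/25105 = -76207/50210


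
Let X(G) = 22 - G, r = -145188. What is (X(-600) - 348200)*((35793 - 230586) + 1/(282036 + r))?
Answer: 4632699014712307/68424 ≈ 6.7706e+10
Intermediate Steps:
(X(-600) - 348200)*((35793 - 230586) + 1/(282036 + r)) = ((22 - 1*(-600)) - 348200)*((35793 - 230586) + 1/(282036 - 145188)) = ((22 + 600) - 348200)*(-194793 + 1/136848) = (622 - 348200)*(-194793 + 1/136848) = -347578*(-26657032463/136848) = 4632699014712307/68424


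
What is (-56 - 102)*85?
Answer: -13430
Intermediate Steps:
(-56 - 102)*85 = -158*85 = -13430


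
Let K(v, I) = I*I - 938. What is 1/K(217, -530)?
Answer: 1/279962 ≈ 3.5719e-6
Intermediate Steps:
K(v, I) = -938 + I² (K(v, I) = I² - 938 = -938 + I²)
1/K(217, -530) = 1/(-938 + (-530)²) = 1/(-938 + 280900) = 1/279962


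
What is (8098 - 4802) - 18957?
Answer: -15661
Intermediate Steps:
(8098 - 4802) - 18957 = 3296 - 18957 = -15661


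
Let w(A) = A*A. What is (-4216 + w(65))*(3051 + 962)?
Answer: 36117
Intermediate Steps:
w(A) = A²
(-4216 + w(65))*(3051 + 962) = (-4216 + 65²)*(3051 + 962) = (-4216 + 4225)*4013 = 9*4013 = 36117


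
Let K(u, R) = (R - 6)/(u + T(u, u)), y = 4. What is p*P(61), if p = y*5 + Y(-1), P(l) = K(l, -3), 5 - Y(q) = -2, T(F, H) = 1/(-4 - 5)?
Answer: -2187/548 ≈ -3.9909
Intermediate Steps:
T(F, H) = -⅑ (T(F, H) = 1/(-9) = -⅑)
Y(q) = 7 (Y(q) = 5 - 1*(-2) = 5 + 2 = 7)
K(u, R) = (-6 + R)/(-⅑ + u) (K(u, R) = (R - 6)/(u - ⅑) = (-6 + R)/(-⅑ + u))
P(l) = -81/(-1 + 9*l) (P(l) = 9*(-6 - 3)/(-1 + 9*l) = 9*(-9)/(-1 + 9*l) = -81/(-1 + 9*l))
p = 27 (p = 4*5 + 7 = 20 + 7 = 27)
p*P(61) = 27*(-81/(-1 + 9*61)) = 27*(-81/(-1 + 549)) = 27*(-81/548) = -2187/548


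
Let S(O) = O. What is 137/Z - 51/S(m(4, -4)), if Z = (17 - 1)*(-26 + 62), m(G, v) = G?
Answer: -7207/576 ≈ -12.512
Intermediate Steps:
Z = 576 (Z = 16*36 = 576)
137/Z - 51/S(m(4, -4)) = 137/576 - 51/4 = -7207/576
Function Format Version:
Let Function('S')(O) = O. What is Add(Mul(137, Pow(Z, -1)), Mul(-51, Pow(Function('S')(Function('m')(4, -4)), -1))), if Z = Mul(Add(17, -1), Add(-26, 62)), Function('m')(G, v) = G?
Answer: Rational(-7207, 576) ≈ -12.512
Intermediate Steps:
Z = 576 (Z = Mul(16, 36) = 576)
Add(Mul(137, Pow(Z, -1)), Mul(-51, Pow(Function('S')(Function('m')(4, -4)), -1))) = Add(Mul(137, Pow(576, -1)), Mul(-51, Pow(4, -1))) = Add(Mul(137, Rational(1, 576)), Mul(-51, Rational(1, 4))) = Add(Rational(137, 576), Rational(-51, 4)) = Rational(-7207, 576)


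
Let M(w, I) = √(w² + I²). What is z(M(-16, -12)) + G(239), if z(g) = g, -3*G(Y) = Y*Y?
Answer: -57061/3 ≈ -19020.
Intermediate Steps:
G(Y) = -Y²/3 (G(Y) = -Y*Y/3 = -Y²/3)
M(w, I) = √(I² + w²)
z(M(-16, -12)) + G(239) = √((-12)² + (-16)²) - ⅓*239² = √(144 + 256) - ⅓*57121 = √400 - 57121/3 = 20 - 57121/3 = -57061/3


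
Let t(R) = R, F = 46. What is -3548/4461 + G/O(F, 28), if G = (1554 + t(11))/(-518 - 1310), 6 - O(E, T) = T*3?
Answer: -55434063/70674136 ≈ -0.78436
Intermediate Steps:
O(E, T) = 6 - 3*T (O(E, T) = 6 - T*3 = 6 - 3*T)
G = -1565/1828 (G = (1554 + 11)/(-518 - 1310) = 1565/(-1828) = 1565*(-1/1828) = -1565/1828 ≈ -0.85613)
-3548/4461 + G/O(F, 28) = -3548/4461 - 1565/(1828*(6 - 3*28)) = -3548*1/4461 - 1565/(1828*(6 - 84)) = -3548/4461 - 1565/1828/(-78) = -3548/4461 - 1565/1828*(-1/78) = -3548/4461 + 1565/142584 = -55434063/70674136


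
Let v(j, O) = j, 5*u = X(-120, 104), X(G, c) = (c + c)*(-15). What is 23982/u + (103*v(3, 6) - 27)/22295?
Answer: -527123/13720 ≈ -38.420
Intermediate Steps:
X(G, c) = -30*c (X(G, c) = (2*c)*(-15) = -30*c)
u = -624 (u = (-30*104)/5 = (1/5)*(-3120) = -624)
23982/u + (103*v(3, 6) - 27)/22295 = 23982/(-624) + (103*3 - 27)/22295 = 23982*(-1/624) + (309 - 27)*(1/22295) = -3997/104 + 282*(1/22295) = -3997/104 + 282/22295 = -527123/13720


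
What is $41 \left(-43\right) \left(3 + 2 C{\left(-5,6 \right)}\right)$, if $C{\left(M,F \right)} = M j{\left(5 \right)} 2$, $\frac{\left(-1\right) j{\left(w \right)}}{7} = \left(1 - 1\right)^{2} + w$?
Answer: $-1239389$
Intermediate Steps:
$j{\left(w \right)} = - 7 w$ ($j{\left(w \right)} = - 7 \left(\left(1 - 1\right)^{2} + w\right) = - 7 \left(0^{2} + w\right) = - 7 \left(0 + w\right) = - 7 w$)
$C{\left(M,F \right)} = - 70 M$ ($C{\left(M,F \right)} = M \left(\left(-7\right) 5\right) 2 = M \left(-35\right) 2 = - 35 M 2 = - 70 M$)
$41 \left(-43\right) \left(3 + 2 C{\left(-5,6 \right)}\right) = 41 \left(-43\right) \left(3 + 2 \left(\left(-70\right) \left(-5\right)\right)\right) = - 1763 \left(3 + 2 \cdot 350\right) = - 1763 \left(3 + 700\right) = \left(-1763\right) 703 = -1239389$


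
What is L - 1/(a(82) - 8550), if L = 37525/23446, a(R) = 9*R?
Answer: 7714967/4820004 ≈ 1.6006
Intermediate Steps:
L = 1975/1234 (L = 37525*(1/23446) = 1975/1234 ≈ 1.6005)
L - 1/(a(82) - 8550) = 1975/1234 - 1/(9*82 - 8550) = 1975/1234 - 1/(738 - 8550) = 1975/1234 - 1/(-7812) = 1975/1234 - 1*(-1/7812) = 1975/1234 + 1/7812 = 7714967/4820004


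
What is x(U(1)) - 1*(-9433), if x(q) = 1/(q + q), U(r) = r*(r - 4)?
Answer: 56597/6 ≈ 9432.8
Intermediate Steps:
U(r) = r*(-4 + r)
x(q) = 1/(2*q)
x(U(1)) - 1*(-9433) = 1/(2*((1*(-4 + 1)))) - 1*(-9433) = 1/(2*((1*(-3)))) + 9433 = (½)/(-3) + 9433 = (½)*(-⅓) + 9433 = -⅙ + 9433 = 56597/6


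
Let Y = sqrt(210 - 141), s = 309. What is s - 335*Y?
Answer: 309 - 335*sqrt(69) ≈ -2473.7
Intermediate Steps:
Y = sqrt(69) ≈ 8.3066
s - 335*Y = 309 - 335*sqrt(69)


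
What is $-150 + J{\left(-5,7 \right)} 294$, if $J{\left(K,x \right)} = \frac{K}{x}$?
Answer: $-360$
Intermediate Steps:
$-150 + J{\left(-5,7 \right)} 294 = -150 + - \frac{5}{7} \cdot 294 = -150 + \left(-5\right) \frac{1}{7} \cdot 294 = -150 - 210 = -360$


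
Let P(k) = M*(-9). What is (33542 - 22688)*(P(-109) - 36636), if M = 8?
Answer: -398428632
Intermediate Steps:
P(k) = -72 (P(k) = 8*(-9) = -72)
(33542 - 22688)*(P(-109) - 36636) = (33542 - 22688)*(-72 - 36636) = 10854*(-36708) = -398428632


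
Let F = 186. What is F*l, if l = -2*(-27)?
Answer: 10044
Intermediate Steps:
l = 54
F*l = 186*54 = 10044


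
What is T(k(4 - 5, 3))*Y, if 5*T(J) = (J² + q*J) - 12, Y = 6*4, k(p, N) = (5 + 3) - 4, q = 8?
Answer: 864/5 ≈ 172.80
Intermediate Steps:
k(p, N) = 4 (k(p, N) = 8 - 4 = 4)
Y = 24
T(J) = -12/5 + J²/5 + 8*J/5 (T(J) = ((J² + 8*J) - 12)/5 = (-12 + J² + 8*J)/5 = -12/5 + J²/5 + 8*J/5)
T(k(4 - 5, 3))*Y = (-12/5 + (⅕)*4² + (8/5)*4)*24 = (-12/5 + (⅕)*16 + 32/5)*24 = (-12/5 + 16/5 + 32/5)*24 = (36/5)*24 = 864/5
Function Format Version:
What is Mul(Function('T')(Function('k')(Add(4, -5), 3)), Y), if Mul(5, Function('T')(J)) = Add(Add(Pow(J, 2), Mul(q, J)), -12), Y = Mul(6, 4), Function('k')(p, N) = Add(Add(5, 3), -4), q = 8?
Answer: Rational(864, 5) ≈ 172.80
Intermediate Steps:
Function('k')(p, N) = 4 (Function('k')(p, N) = Add(8, -4) = 4)
Y = 24
Function('T')(J) = Add(Rational(-12, 5), Mul(Rational(1, 5), Pow(J, 2)), Mul(Rational(8, 5), J)) (Function('T')(J) = Mul(Rational(1, 5), Add(Add(Pow(J, 2), Mul(8, J)), -12)) = Mul(Rational(1, 5), Add(-12, Pow(J, 2), Mul(8, J))) = Add(Rational(-12, 5), Mul(Rational(1, 5), Pow(J, 2)), Mul(Rational(8, 5), J)))
Mul(Function('T')(Function('k')(Add(4, -5), 3)), Y) = Mul(Add(Rational(-12, 5), Mul(Rational(1, 5), Pow(4, 2)), Mul(Rational(8, 5), 4)), 24) = Mul(Add(Rational(-12, 5), Mul(Rational(1, 5), 16), Rational(32, 5)), 24) = Mul(Add(Rational(-12, 5), Rational(16, 5), Rational(32, 5)), 24) = Mul(Rational(36, 5), 24) = Rational(864, 5)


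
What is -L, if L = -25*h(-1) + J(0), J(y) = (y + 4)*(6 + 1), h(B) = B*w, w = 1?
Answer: -53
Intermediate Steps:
h(B) = B (h(B) = B*1 = B)
J(y) = 28 + 7*y (J(y) = (4 + y)*7 = 28 + 7*y)
L = 53 (L = -25*(-1) + (28 + 7*0) = 25 + (28 + 0) = 25 + 28 = 53)
-L = -1*53 = -53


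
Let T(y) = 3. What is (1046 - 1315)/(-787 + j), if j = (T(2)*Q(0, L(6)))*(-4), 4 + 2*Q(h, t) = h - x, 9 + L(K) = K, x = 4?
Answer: 269/739 ≈ 0.36401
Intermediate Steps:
L(K) = -9 + K
Q(h, t) = -4 + h/2 (Q(h, t) = -2 + (h - 1*4)/2 = -2 + (h - 4)/2 = -2 + (-4 + h)/2 = -2 + (-2 + h/2) = -4 + h/2)
j = 48 (j = (3*(-4 + (½)*0))*(-4) = (3*(-4 + 0))*(-4) = (3*(-4))*(-4) = -12*(-4) = 48)
(1046 - 1315)/(-787 + j) = (1046 - 1315)/(-787 + 48) = -269/(-739) = -269*(-1/739) = 269/739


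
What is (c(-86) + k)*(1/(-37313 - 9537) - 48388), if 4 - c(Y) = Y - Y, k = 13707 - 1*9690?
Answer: -9115517737821/46850 ≈ -1.9457e+8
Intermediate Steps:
k = 4017 (k = 13707 - 9690 = 4017)
c(Y) = 4 (c(Y) = 4 - (Y - Y) = 4 - 1*0 = 4 + 0 = 4)
(c(-86) + k)*(1/(-37313 - 9537) - 48388) = (4 + 4017)*(1/(-37313 - 9537) - 48388) = 4021*(1/(-46850) - 48388) = 4021*(-1/46850 - 48388) = 4021*(-2266977801/46850) = -9115517737821/46850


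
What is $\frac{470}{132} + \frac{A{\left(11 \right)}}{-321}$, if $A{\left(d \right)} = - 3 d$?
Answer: $\frac{25871}{7062} \approx 3.6634$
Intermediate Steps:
$\frac{470}{132} + \frac{A{\left(11 \right)}}{-321} = \frac{470}{132} + \frac{\left(-3\right) 11}{-321} = 470 \cdot \frac{1}{132} - - \frac{11}{107} = \frac{235}{66} + \frac{11}{107} = \frac{25871}{7062}$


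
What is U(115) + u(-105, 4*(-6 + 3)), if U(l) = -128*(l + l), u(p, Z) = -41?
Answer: -29481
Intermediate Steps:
U(l) = -256*l
U(115) + u(-105, 4*(-6 + 3)) = -256*115 - 41 = -29440 - 41 = -29481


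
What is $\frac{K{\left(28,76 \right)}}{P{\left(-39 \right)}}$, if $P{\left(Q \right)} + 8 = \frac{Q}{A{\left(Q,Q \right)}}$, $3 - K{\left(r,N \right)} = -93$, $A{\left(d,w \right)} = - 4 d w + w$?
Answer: $- \frac{15072}{1255} \approx -12.01$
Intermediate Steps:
$A{\left(d,w \right)} = w - 4 d w$ ($A{\left(d,w \right)} = - 4 d w + w = w - 4 d w$)
$K{\left(r,N \right)} = 96$ ($K{\left(r,N \right)} = 3 - -93 = 3 + 93 = 96$)
$P{\left(Q \right)} = -8 + \frac{1}{1 - 4 Q}$ ($P{\left(Q \right)} = -8 + \frac{Q}{Q \left(1 - 4 Q\right)} = -8 + Q \frac{1}{Q \left(1 - 4 Q\right)} = -8 + \frac{1}{1 - 4 Q}$)
$\frac{K{\left(28,76 \right)}}{P{\left(-39 \right)}} = \frac{96}{\frac{1}{-1 + 4 \left(-39\right)} \left(7 - -1248\right)} = \frac{96}{\frac{1}{-1 - 156} \left(7 + 1248\right)} = \frac{96}{\frac{1}{-157} \cdot 1255} = \frac{96}{\left(- \frac{1}{157}\right) 1255} = \frac{96}{- \frac{1255}{157}} = 96 \left(- \frac{157}{1255}\right) = - \frac{15072}{1255}$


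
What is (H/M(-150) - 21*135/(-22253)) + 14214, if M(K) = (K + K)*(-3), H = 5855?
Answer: 8137330589/572220 ≈ 14221.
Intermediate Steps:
M(K) = -6*K (M(K) = (2*K)*(-3) = -6*K)
(H/M(-150) - 21*135/(-22253)) + 14214 = (5855/((-6*(-150))) - 21*135/(-22253)) + 14214 = (5855/900 - 2835*(-1/22253)) + 14214 = (5855*(1/900) + 405/3179) + 14214 = (1171/180 + 405/3179) + 14214 = 3795509/572220 + 14214 = 8137330589/572220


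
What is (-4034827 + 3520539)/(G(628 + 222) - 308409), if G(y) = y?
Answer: 514288/307559 ≈ 1.6722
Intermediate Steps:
(-4034827 + 3520539)/(G(628 + 222) - 308409) = (-4034827 + 3520539)/((628 + 222) - 308409) = -514288/(850 - 308409) = -514288/(-307559) = -514288*(-1/307559) = 514288/307559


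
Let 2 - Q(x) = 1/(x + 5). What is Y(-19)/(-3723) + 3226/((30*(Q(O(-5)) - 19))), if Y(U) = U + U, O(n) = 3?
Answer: -5329278/850085 ≈ -6.2691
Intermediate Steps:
Y(U) = 2*U
Q(x) = 2 - 1/(5 + x) (Q(x) = 2 - 1/(x + 5) = 2 - 1/(5 + x))
Y(-19)/(-3723) + 3226/((30*(Q(O(-5)) - 19))) = (2*(-19))/(-3723) + 3226/((30*((9 + 2*3)/(5 + 3) - 19))) = -38*(-1/3723) + 3226/((30*((9 + 6)/8 - 19))) = 38/3723 + 3226/((30*((⅛)*15 - 19))) = 38/3723 + 3226/((30*(15/8 - 19))) = 38/3723 + 3226/((30*(-137/8))) = 38/3723 + 3226/(-2055/4) = 38/3723 + 3226*(-4/2055) = 38/3723 - 12904/2055 = -5329278/850085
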